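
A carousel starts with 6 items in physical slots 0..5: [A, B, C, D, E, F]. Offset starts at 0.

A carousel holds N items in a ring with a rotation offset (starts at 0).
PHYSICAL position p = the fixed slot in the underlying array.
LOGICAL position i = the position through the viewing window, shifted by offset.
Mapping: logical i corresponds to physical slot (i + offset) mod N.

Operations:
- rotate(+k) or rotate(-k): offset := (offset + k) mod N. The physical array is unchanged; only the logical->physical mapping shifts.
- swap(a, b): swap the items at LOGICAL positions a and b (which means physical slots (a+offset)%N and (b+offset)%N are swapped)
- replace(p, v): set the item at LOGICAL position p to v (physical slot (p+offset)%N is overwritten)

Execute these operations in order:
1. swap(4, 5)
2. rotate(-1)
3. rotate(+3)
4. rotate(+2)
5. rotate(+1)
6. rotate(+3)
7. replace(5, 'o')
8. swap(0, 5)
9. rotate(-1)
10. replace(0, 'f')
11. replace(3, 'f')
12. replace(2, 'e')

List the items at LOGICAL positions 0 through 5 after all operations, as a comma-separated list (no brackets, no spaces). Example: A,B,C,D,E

After op 1 (swap(4, 5)): offset=0, physical=[A,B,C,D,F,E], logical=[A,B,C,D,F,E]
After op 2 (rotate(-1)): offset=5, physical=[A,B,C,D,F,E], logical=[E,A,B,C,D,F]
After op 3 (rotate(+3)): offset=2, physical=[A,B,C,D,F,E], logical=[C,D,F,E,A,B]
After op 4 (rotate(+2)): offset=4, physical=[A,B,C,D,F,E], logical=[F,E,A,B,C,D]
After op 5 (rotate(+1)): offset=5, physical=[A,B,C,D,F,E], logical=[E,A,B,C,D,F]
After op 6 (rotate(+3)): offset=2, physical=[A,B,C,D,F,E], logical=[C,D,F,E,A,B]
After op 7 (replace(5, 'o')): offset=2, physical=[A,o,C,D,F,E], logical=[C,D,F,E,A,o]
After op 8 (swap(0, 5)): offset=2, physical=[A,C,o,D,F,E], logical=[o,D,F,E,A,C]
After op 9 (rotate(-1)): offset=1, physical=[A,C,o,D,F,E], logical=[C,o,D,F,E,A]
After op 10 (replace(0, 'f')): offset=1, physical=[A,f,o,D,F,E], logical=[f,o,D,F,E,A]
After op 11 (replace(3, 'f')): offset=1, physical=[A,f,o,D,f,E], logical=[f,o,D,f,E,A]
After op 12 (replace(2, 'e')): offset=1, physical=[A,f,o,e,f,E], logical=[f,o,e,f,E,A]

Answer: f,o,e,f,E,A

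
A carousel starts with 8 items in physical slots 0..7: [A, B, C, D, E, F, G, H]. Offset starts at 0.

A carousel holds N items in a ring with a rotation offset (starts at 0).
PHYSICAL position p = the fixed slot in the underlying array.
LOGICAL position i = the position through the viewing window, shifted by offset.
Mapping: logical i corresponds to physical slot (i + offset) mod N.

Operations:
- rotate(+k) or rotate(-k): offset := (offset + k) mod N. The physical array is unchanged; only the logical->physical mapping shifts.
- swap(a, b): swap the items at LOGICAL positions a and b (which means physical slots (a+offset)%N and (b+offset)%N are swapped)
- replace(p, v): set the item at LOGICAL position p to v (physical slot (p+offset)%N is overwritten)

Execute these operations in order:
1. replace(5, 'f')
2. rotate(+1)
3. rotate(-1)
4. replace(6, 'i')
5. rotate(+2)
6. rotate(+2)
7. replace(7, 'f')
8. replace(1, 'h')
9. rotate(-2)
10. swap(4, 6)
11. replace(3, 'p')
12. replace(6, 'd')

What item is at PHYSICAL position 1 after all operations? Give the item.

After op 1 (replace(5, 'f')): offset=0, physical=[A,B,C,D,E,f,G,H], logical=[A,B,C,D,E,f,G,H]
After op 2 (rotate(+1)): offset=1, physical=[A,B,C,D,E,f,G,H], logical=[B,C,D,E,f,G,H,A]
After op 3 (rotate(-1)): offset=0, physical=[A,B,C,D,E,f,G,H], logical=[A,B,C,D,E,f,G,H]
After op 4 (replace(6, 'i')): offset=0, physical=[A,B,C,D,E,f,i,H], logical=[A,B,C,D,E,f,i,H]
After op 5 (rotate(+2)): offset=2, physical=[A,B,C,D,E,f,i,H], logical=[C,D,E,f,i,H,A,B]
After op 6 (rotate(+2)): offset=4, physical=[A,B,C,D,E,f,i,H], logical=[E,f,i,H,A,B,C,D]
After op 7 (replace(7, 'f')): offset=4, physical=[A,B,C,f,E,f,i,H], logical=[E,f,i,H,A,B,C,f]
After op 8 (replace(1, 'h')): offset=4, physical=[A,B,C,f,E,h,i,H], logical=[E,h,i,H,A,B,C,f]
After op 9 (rotate(-2)): offset=2, physical=[A,B,C,f,E,h,i,H], logical=[C,f,E,h,i,H,A,B]
After op 10 (swap(4, 6)): offset=2, physical=[i,B,C,f,E,h,A,H], logical=[C,f,E,h,A,H,i,B]
After op 11 (replace(3, 'p')): offset=2, physical=[i,B,C,f,E,p,A,H], logical=[C,f,E,p,A,H,i,B]
After op 12 (replace(6, 'd')): offset=2, physical=[d,B,C,f,E,p,A,H], logical=[C,f,E,p,A,H,d,B]

Answer: B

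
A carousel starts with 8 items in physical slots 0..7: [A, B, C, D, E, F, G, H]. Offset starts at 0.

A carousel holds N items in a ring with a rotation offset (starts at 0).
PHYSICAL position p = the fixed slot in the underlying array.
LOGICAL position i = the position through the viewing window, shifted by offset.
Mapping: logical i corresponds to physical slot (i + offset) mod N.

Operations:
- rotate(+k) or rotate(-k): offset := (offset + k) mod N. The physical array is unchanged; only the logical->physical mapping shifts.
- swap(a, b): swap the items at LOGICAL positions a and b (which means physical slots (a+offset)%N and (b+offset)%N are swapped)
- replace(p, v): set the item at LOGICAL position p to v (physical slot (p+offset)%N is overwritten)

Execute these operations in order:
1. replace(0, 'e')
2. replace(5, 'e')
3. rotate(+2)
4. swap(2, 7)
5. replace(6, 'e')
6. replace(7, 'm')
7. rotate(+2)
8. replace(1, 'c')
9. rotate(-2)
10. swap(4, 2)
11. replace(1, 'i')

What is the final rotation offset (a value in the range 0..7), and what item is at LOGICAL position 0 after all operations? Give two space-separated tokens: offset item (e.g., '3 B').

After op 1 (replace(0, 'e')): offset=0, physical=[e,B,C,D,E,F,G,H], logical=[e,B,C,D,E,F,G,H]
After op 2 (replace(5, 'e')): offset=0, physical=[e,B,C,D,E,e,G,H], logical=[e,B,C,D,E,e,G,H]
After op 3 (rotate(+2)): offset=2, physical=[e,B,C,D,E,e,G,H], logical=[C,D,E,e,G,H,e,B]
After op 4 (swap(2, 7)): offset=2, physical=[e,E,C,D,B,e,G,H], logical=[C,D,B,e,G,H,e,E]
After op 5 (replace(6, 'e')): offset=2, physical=[e,E,C,D,B,e,G,H], logical=[C,D,B,e,G,H,e,E]
After op 6 (replace(7, 'm')): offset=2, physical=[e,m,C,D,B,e,G,H], logical=[C,D,B,e,G,H,e,m]
After op 7 (rotate(+2)): offset=4, physical=[e,m,C,D,B,e,G,H], logical=[B,e,G,H,e,m,C,D]
After op 8 (replace(1, 'c')): offset=4, physical=[e,m,C,D,B,c,G,H], logical=[B,c,G,H,e,m,C,D]
After op 9 (rotate(-2)): offset=2, physical=[e,m,C,D,B,c,G,H], logical=[C,D,B,c,G,H,e,m]
After op 10 (swap(4, 2)): offset=2, physical=[e,m,C,D,G,c,B,H], logical=[C,D,G,c,B,H,e,m]
After op 11 (replace(1, 'i')): offset=2, physical=[e,m,C,i,G,c,B,H], logical=[C,i,G,c,B,H,e,m]

Answer: 2 C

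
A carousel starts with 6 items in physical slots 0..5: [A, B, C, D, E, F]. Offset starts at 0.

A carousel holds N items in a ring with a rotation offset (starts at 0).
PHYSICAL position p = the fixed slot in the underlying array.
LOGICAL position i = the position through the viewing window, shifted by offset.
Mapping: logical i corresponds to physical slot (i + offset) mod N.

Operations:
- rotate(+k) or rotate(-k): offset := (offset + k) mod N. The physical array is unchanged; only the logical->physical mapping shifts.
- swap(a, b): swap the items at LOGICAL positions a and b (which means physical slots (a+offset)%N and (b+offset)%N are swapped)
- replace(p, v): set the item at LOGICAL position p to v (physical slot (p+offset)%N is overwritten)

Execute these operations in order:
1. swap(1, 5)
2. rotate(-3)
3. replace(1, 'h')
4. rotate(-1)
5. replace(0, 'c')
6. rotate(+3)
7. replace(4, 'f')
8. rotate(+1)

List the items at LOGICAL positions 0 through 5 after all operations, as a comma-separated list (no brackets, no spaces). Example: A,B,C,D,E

Answer: A,F,c,f,h,B

Derivation:
After op 1 (swap(1, 5)): offset=0, physical=[A,F,C,D,E,B], logical=[A,F,C,D,E,B]
After op 2 (rotate(-3)): offset=3, physical=[A,F,C,D,E,B], logical=[D,E,B,A,F,C]
After op 3 (replace(1, 'h')): offset=3, physical=[A,F,C,D,h,B], logical=[D,h,B,A,F,C]
After op 4 (rotate(-1)): offset=2, physical=[A,F,C,D,h,B], logical=[C,D,h,B,A,F]
After op 5 (replace(0, 'c')): offset=2, physical=[A,F,c,D,h,B], logical=[c,D,h,B,A,F]
After op 6 (rotate(+3)): offset=5, physical=[A,F,c,D,h,B], logical=[B,A,F,c,D,h]
After op 7 (replace(4, 'f')): offset=5, physical=[A,F,c,f,h,B], logical=[B,A,F,c,f,h]
After op 8 (rotate(+1)): offset=0, physical=[A,F,c,f,h,B], logical=[A,F,c,f,h,B]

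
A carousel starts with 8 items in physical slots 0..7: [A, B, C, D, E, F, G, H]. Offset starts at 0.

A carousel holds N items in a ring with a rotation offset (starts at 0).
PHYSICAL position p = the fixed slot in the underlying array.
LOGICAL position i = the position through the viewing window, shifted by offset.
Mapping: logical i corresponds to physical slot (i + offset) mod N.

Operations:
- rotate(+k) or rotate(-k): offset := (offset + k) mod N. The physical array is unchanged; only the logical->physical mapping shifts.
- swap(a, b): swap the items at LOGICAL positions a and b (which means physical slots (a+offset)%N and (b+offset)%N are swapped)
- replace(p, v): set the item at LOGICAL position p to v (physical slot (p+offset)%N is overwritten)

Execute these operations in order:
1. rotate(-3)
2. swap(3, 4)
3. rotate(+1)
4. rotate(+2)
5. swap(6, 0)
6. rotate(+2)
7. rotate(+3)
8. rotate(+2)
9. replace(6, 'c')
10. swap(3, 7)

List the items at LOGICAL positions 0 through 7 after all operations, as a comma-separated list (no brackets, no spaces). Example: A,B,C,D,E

After op 1 (rotate(-3)): offset=5, physical=[A,B,C,D,E,F,G,H], logical=[F,G,H,A,B,C,D,E]
After op 2 (swap(3, 4)): offset=5, physical=[B,A,C,D,E,F,G,H], logical=[F,G,H,B,A,C,D,E]
After op 3 (rotate(+1)): offset=6, physical=[B,A,C,D,E,F,G,H], logical=[G,H,B,A,C,D,E,F]
After op 4 (rotate(+2)): offset=0, physical=[B,A,C,D,E,F,G,H], logical=[B,A,C,D,E,F,G,H]
After op 5 (swap(6, 0)): offset=0, physical=[G,A,C,D,E,F,B,H], logical=[G,A,C,D,E,F,B,H]
After op 6 (rotate(+2)): offset=2, physical=[G,A,C,D,E,F,B,H], logical=[C,D,E,F,B,H,G,A]
After op 7 (rotate(+3)): offset=5, physical=[G,A,C,D,E,F,B,H], logical=[F,B,H,G,A,C,D,E]
After op 8 (rotate(+2)): offset=7, physical=[G,A,C,D,E,F,B,H], logical=[H,G,A,C,D,E,F,B]
After op 9 (replace(6, 'c')): offset=7, physical=[G,A,C,D,E,c,B,H], logical=[H,G,A,C,D,E,c,B]
After op 10 (swap(3, 7)): offset=7, physical=[G,A,B,D,E,c,C,H], logical=[H,G,A,B,D,E,c,C]

Answer: H,G,A,B,D,E,c,C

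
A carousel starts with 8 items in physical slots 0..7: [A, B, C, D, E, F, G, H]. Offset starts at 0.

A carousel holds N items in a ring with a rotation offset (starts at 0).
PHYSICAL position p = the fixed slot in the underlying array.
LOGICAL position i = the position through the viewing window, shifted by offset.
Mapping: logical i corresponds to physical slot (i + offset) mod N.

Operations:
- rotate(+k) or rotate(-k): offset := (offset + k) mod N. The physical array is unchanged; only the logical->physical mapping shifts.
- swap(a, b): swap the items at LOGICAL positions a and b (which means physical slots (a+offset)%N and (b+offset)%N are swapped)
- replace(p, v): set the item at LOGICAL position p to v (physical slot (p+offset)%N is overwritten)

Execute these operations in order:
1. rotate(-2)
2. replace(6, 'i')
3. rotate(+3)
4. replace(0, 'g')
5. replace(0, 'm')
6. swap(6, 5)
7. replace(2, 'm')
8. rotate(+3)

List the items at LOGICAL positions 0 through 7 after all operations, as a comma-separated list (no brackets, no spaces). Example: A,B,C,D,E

After op 1 (rotate(-2)): offset=6, physical=[A,B,C,D,E,F,G,H], logical=[G,H,A,B,C,D,E,F]
After op 2 (replace(6, 'i')): offset=6, physical=[A,B,C,D,i,F,G,H], logical=[G,H,A,B,C,D,i,F]
After op 3 (rotate(+3)): offset=1, physical=[A,B,C,D,i,F,G,H], logical=[B,C,D,i,F,G,H,A]
After op 4 (replace(0, 'g')): offset=1, physical=[A,g,C,D,i,F,G,H], logical=[g,C,D,i,F,G,H,A]
After op 5 (replace(0, 'm')): offset=1, physical=[A,m,C,D,i,F,G,H], logical=[m,C,D,i,F,G,H,A]
After op 6 (swap(6, 5)): offset=1, physical=[A,m,C,D,i,F,H,G], logical=[m,C,D,i,F,H,G,A]
After op 7 (replace(2, 'm')): offset=1, physical=[A,m,C,m,i,F,H,G], logical=[m,C,m,i,F,H,G,A]
After op 8 (rotate(+3)): offset=4, physical=[A,m,C,m,i,F,H,G], logical=[i,F,H,G,A,m,C,m]

Answer: i,F,H,G,A,m,C,m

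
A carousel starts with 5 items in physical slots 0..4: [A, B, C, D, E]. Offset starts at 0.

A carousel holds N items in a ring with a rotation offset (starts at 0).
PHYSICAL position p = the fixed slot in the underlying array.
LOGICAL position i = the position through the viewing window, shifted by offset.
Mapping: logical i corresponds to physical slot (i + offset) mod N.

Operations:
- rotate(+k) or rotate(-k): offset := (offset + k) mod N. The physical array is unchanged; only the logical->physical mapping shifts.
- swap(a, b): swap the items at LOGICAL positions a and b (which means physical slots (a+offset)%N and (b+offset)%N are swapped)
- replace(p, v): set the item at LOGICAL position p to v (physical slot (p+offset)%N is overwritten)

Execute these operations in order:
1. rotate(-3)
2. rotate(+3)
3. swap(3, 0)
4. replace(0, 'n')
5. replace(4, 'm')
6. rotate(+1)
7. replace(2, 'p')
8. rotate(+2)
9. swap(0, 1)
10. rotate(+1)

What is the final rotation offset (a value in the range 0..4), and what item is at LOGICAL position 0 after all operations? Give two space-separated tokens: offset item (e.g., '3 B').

After op 1 (rotate(-3)): offset=2, physical=[A,B,C,D,E], logical=[C,D,E,A,B]
After op 2 (rotate(+3)): offset=0, physical=[A,B,C,D,E], logical=[A,B,C,D,E]
After op 3 (swap(3, 0)): offset=0, physical=[D,B,C,A,E], logical=[D,B,C,A,E]
After op 4 (replace(0, 'n')): offset=0, physical=[n,B,C,A,E], logical=[n,B,C,A,E]
After op 5 (replace(4, 'm')): offset=0, physical=[n,B,C,A,m], logical=[n,B,C,A,m]
After op 6 (rotate(+1)): offset=1, physical=[n,B,C,A,m], logical=[B,C,A,m,n]
After op 7 (replace(2, 'p')): offset=1, physical=[n,B,C,p,m], logical=[B,C,p,m,n]
After op 8 (rotate(+2)): offset=3, physical=[n,B,C,p,m], logical=[p,m,n,B,C]
After op 9 (swap(0, 1)): offset=3, physical=[n,B,C,m,p], logical=[m,p,n,B,C]
After op 10 (rotate(+1)): offset=4, physical=[n,B,C,m,p], logical=[p,n,B,C,m]

Answer: 4 p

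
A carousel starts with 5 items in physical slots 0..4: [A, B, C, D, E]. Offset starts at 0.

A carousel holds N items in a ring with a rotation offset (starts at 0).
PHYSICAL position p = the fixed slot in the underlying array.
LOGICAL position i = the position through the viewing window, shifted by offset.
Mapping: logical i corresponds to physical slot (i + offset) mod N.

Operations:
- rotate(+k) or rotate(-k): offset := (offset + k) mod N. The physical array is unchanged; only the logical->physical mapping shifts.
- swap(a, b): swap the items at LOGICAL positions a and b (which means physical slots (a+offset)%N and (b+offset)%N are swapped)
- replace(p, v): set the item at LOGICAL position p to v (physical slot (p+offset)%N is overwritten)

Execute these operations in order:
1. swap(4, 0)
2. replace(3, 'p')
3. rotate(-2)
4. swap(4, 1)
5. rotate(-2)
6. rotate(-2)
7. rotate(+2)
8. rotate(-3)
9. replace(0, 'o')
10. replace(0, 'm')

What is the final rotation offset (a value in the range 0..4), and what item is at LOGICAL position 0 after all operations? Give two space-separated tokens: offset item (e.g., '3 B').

After op 1 (swap(4, 0)): offset=0, physical=[E,B,C,D,A], logical=[E,B,C,D,A]
After op 2 (replace(3, 'p')): offset=0, physical=[E,B,C,p,A], logical=[E,B,C,p,A]
After op 3 (rotate(-2)): offset=3, physical=[E,B,C,p,A], logical=[p,A,E,B,C]
After op 4 (swap(4, 1)): offset=3, physical=[E,B,A,p,C], logical=[p,C,E,B,A]
After op 5 (rotate(-2)): offset=1, physical=[E,B,A,p,C], logical=[B,A,p,C,E]
After op 6 (rotate(-2)): offset=4, physical=[E,B,A,p,C], logical=[C,E,B,A,p]
After op 7 (rotate(+2)): offset=1, physical=[E,B,A,p,C], logical=[B,A,p,C,E]
After op 8 (rotate(-3)): offset=3, physical=[E,B,A,p,C], logical=[p,C,E,B,A]
After op 9 (replace(0, 'o')): offset=3, physical=[E,B,A,o,C], logical=[o,C,E,B,A]
After op 10 (replace(0, 'm')): offset=3, physical=[E,B,A,m,C], logical=[m,C,E,B,A]

Answer: 3 m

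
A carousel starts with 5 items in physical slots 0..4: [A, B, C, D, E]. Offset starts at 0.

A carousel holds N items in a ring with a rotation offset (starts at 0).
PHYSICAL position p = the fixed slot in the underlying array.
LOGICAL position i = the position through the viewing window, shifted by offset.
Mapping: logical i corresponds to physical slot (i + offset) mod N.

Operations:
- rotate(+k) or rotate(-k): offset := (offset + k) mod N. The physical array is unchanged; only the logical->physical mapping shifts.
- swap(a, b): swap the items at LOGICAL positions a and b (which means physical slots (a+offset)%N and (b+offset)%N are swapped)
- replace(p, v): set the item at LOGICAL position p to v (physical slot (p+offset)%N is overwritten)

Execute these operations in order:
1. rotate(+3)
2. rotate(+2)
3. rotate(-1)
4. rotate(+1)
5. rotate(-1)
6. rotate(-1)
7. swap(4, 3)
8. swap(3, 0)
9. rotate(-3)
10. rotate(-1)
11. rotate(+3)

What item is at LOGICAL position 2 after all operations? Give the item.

After op 1 (rotate(+3)): offset=3, physical=[A,B,C,D,E], logical=[D,E,A,B,C]
After op 2 (rotate(+2)): offset=0, physical=[A,B,C,D,E], logical=[A,B,C,D,E]
After op 3 (rotate(-1)): offset=4, physical=[A,B,C,D,E], logical=[E,A,B,C,D]
After op 4 (rotate(+1)): offset=0, physical=[A,B,C,D,E], logical=[A,B,C,D,E]
After op 5 (rotate(-1)): offset=4, physical=[A,B,C,D,E], logical=[E,A,B,C,D]
After op 6 (rotate(-1)): offset=3, physical=[A,B,C,D,E], logical=[D,E,A,B,C]
After op 7 (swap(4, 3)): offset=3, physical=[A,C,B,D,E], logical=[D,E,A,C,B]
After op 8 (swap(3, 0)): offset=3, physical=[A,D,B,C,E], logical=[C,E,A,D,B]
After op 9 (rotate(-3)): offset=0, physical=[A,D,B,C,E], logical=[A,D,B,C,E]
After op 10 (rotate(-1)): offset=4, physical=[A,D,B,C,E], logical=[E,A,D,B,C]
After op 11 (rotate(+3)): offset=2, physical=[A,D,B,C,E], logical=[B,C,E,A,D]

Answer: E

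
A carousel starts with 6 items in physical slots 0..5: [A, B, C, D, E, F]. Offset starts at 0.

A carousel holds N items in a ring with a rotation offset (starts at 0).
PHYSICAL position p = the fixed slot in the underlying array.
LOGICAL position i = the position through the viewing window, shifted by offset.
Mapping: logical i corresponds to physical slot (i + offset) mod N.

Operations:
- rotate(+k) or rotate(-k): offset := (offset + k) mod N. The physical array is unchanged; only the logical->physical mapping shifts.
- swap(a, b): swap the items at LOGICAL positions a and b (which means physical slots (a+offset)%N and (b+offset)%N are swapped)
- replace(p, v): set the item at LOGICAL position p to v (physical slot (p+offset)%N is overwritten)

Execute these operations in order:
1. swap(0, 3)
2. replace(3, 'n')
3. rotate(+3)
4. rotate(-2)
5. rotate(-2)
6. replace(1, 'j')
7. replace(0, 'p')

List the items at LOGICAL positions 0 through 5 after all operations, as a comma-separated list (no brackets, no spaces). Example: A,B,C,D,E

After op 1 (swap(0, 3)): offset=0, physical=[D,B,C,A,E,F], logical=[D,B,C,A,E,F]
After op 2 (replace(3, 'n')): offset=0, physical=[D,B,C,n,E,F], logical=[D,B,C,n,E,F]
After op 3 (rotate(+3)): offset=3, physical=[D,B,C,n,E,F], logical=[n,E,F,D,B,C]
After op 4 (rotate(-2)): offset=1, physical=[D,B,C,n,E,F], logical=[B,C,n,E,F,D]
After op 5 (rotate(-2)): offset=5, physical=[D,B,C,n,E,F], logical=[F,D,B,C,n,E]
After op 6 (replace(1, 'j')): offset=5, physical=[j,B,C,n,E,F], logical=[F,j,B,C,n,E]
After op 7 (replace(0, 'p')): offset=5, physical=[j,B,C,n,E,p], logical=[p,j,B,C,n,E]

Answer: p,j,B,C,n,E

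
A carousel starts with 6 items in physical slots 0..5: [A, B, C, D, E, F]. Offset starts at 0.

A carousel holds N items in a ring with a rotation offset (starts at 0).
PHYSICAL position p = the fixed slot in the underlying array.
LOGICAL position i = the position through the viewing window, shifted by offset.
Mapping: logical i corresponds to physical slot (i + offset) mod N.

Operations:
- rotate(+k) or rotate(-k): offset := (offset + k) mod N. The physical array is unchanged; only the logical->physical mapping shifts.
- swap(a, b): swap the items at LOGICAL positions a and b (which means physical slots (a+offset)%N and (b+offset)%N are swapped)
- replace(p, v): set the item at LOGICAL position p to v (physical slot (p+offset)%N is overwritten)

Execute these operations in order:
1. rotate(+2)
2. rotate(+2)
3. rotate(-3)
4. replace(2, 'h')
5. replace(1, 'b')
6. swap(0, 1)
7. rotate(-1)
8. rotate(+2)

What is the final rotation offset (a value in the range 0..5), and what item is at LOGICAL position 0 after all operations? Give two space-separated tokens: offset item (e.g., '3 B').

After op 1 (rotate(+2)): offset=2, physical=[A,B,C,D,E,F], logical=[C,D,E,F,A,B]
After op 2 (rotate(+2)): offset=4, physical=[A,B,C,D,E,F], logical=[E,F,A,B,C,D]
After op 3 (rotate(-3)): offset=1, physical=[A,B,C,D,E,F], logical=[B,C,D,E,F,A]
After op 4 (replace(2, 'h')): offset=1, physical=[A,B,C,h,E,F], logical=[B,C,h,E,F,A]
After op 5 (replace(1, 'b')): offset=1, physical=[A,B,b,h,E,F], logical=[B,b,h,E,F,A]
After op 6 (swap(0, 1)): offset=1, physical=[A,b,B,h,E,F], logical=[b,B,h,E,F,A]
After op 7 (rotate(-1)): offset=0, physical=[A,b,B,h,E,F], logical=[A,b,B,h,E,F]
After op 8 (rotate(+2)): offset=2, physical=[A,b,B,h,E,F], logical=[B,h,E,F,A,b]

Answer: 2 B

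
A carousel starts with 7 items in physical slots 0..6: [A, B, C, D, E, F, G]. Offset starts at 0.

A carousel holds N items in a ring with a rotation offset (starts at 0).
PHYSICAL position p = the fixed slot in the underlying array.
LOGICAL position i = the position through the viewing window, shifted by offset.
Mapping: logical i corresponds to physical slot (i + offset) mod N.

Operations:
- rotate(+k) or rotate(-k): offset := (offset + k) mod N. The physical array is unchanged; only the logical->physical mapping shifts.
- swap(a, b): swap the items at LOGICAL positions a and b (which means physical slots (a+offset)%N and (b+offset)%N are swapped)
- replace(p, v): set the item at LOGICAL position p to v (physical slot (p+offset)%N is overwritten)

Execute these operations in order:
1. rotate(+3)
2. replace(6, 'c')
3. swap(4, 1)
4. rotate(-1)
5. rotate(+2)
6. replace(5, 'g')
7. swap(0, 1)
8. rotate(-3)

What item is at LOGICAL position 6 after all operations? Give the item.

After op 1 (rotate(+3)): offset=3, physical=[A,B,C,D,E,F,G], logical=[D,E,F,G,A,B,C]
After op 2 (replace(6, 'c')): offset=3, physical=[A,B,c,D,E,F,G], logical=[D,E,F,G,A,B,c]
After op 3 (swap(4, 1)): offset=3, physical=[E,B,c,D,A,F,G], logical=[D,A,F,G,E,B,c]
After op 4 (rotate(-1)): offset=2, physical=[E,B,c,D,A,F,G], logical=[c,D,A,F,G,E,B]
After op 5 (rotate(+2)): offset=4, physical=[E,B,c,D,A,F,G], logical=[A,F,G,E,B,c,D]
After op 6 (replace(5, 'g')): offset=4, physical=[E,B,g,D,A,F,G], logical=[A,F,G,E,B,g,D]
After op 7 (swap(0, 1)): offset=4, physical=[E,B,g,D,F,A,G], logical=[F,A,G,E,B,g,D]
After op 8 (rotate(-3)): offset=1, physical=[E,B,g,D,F,A,G], logical=[B,g,D,F,A,G,E]

Answer: E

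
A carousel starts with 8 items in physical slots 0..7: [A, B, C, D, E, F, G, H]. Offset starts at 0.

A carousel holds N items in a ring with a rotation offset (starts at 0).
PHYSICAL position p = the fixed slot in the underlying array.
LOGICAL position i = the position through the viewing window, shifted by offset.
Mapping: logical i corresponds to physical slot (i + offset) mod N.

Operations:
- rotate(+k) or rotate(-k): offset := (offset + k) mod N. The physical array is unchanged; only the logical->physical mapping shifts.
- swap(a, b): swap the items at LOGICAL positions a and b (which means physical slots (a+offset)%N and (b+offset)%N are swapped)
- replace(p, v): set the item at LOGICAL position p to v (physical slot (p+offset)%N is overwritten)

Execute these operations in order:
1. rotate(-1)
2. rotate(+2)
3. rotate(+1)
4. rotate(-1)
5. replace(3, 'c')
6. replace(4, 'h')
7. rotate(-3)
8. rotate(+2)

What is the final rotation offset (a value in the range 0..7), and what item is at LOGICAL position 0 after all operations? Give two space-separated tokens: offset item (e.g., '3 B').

After op 1 (rotate(-1)): offset=7, physical=[A,B,C,D,E,F,G,H], logical=[H,A,B,C,D,E,F,G]
After op 2 (rotate(+2)): offset=1, physical=[A,B,C,D,E,F,G,H], logical=[B,C,D,E,F,G,H,A]
After op 3 (rotate(+1)): offset=2, physical=[A,B,C,D,E,F,G,H], logical=[C,D,E,F,G,H,A,B]
After op 4 (rotate(-1)): offset=1, physical=[A,B,C,D,E,F,G,H], logical=[B,C,D,E,F,G,H,A]
After op 5 (replace(3, 'c')): offset=1, physical=[A,B,C,D,c,F,G,H], logical=[B,C,D,c,F,G,H,A]
After op 6 (replace(4, 'h')): offset=1, physical=[A,B,C,D,c,h,G,H], logical=[B,C,D,c,h,G,H,A]
After op 7 (rotate(-3)): offset=6, physical=[A,B,C,D,c,h,G,H], logical=[G,H,A,B,C,D,c,h]
After op 8 (rotate(+2)): offset=0, physical=[A,B,C,D,c,h,G,H], logical=[A,B,C,D,c,h,G,H]

Answer: 0 A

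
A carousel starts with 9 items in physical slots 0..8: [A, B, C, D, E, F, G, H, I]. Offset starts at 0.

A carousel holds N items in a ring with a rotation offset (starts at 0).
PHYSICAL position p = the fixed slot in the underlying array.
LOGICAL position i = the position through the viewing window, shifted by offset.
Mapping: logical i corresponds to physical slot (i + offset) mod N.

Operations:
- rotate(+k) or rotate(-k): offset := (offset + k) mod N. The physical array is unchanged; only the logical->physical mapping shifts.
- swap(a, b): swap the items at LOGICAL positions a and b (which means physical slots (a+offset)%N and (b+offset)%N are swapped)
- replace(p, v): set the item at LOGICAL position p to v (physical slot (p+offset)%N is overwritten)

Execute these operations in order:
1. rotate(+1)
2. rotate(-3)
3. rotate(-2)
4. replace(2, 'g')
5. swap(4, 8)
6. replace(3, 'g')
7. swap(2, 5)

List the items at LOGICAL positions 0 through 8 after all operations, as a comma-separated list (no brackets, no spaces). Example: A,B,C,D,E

Answer: F,G,B,g,E,g,C,D,A

Derivation:
After op 1 (rotate(+1)): offset=1, physical=[A,B,C,D,E,F,G,H,I], logical=[B,C,D,E,F,G,H,I,A]
After op 2 (rotate(-3)): offset=7, physical=[A,B,C,D,E,F,G,H,I], logical=[H,I,A,B,C,D,E,F,G]
After op 3 (rotate(-2)): offset=5, physical=[A,B,C,D,E,F,G,H,I], logical=[F,G,H,I,A,B,C,D,E]
After op 4 (replace(2, 'g')): offset=5, physical=[A,B,C,D,E,F,G,g,I], logical=[F,G,g,I,A,B,C,D,E]
After op 5 (swap(4, 8)): offset=5, physical=[E,B,C,D,A,F,G,g,I], logical=[F,G,g,I,E,B,C,D,A]
After op 6 (replace(3, 'g')): offset=5, physical=[E,B,C,D,A,F,G,g,g], logical=[F,G,g,g,E,B,C,D,A]
After op 7 (swap(2, 5)): offset=5, physical=[E,g,C,D,A,F,G,B,g], logical=[F,G,B,g,E,g,C,D,A]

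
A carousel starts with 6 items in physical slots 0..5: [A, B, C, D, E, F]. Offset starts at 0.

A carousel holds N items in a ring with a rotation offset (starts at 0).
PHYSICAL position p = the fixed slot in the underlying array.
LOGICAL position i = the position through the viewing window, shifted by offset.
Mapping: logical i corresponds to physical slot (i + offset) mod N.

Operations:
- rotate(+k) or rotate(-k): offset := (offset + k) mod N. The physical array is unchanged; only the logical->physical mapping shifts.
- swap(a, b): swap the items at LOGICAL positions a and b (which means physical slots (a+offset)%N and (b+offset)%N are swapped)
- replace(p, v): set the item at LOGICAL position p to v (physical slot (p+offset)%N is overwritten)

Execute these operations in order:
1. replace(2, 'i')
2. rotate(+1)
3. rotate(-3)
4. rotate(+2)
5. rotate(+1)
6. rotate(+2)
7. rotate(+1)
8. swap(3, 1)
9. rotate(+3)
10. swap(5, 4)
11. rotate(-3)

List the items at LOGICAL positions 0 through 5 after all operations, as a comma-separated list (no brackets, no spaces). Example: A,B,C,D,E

Answer: E,A,B,F,i,D

Derivation:
After op 1 (replace(2, 'i')): offset=0, physical=[A,B,i,D,E,F], logical=[A,B,i,D,E,F]
After op 2 (rotate(+1)): offset=1, physical=[A,B,i,D,E,F], logical=[B,i,D,E,F,A]
After op 3 (rotate(-3)): offset=4, physical=[A,B,i,D,E,F], logical=[E,F,A,B,i,D]
After op 4 (rotate(+2)): offset=0, physical=[A,B,i,D,E,F], logical=[A,B,i,D,E,F]
After op 5 (rotate(+1)): offset=1, physical=[A,B,i,D,E,F], logical=[B,i,D,E,F,A]
After op 6 (rotate(+2)): offset=3, physical=[A,B,i,D,E,F], logical=[D,E,F,A,B,i]
After op 7 (rotate(+1)): offset=4, physical=[A,B,i,D,E,F], logical=[E,F,A,B,i,D]
After op 8 (swap(3, 1)): offset=4, physical=[A,F,i,D,E,B], logical=[E,B,A,F,i,D]
After op 9 (rotate(+3)): offset=1, physical=[A,F,i,D,E,B], logical=[F,i,D,E,B,A]
After op 10 (swap(5, 4)): offset=1, physical=[B,F,i,D,E,A], logical=[F,i,D,E,A,B]
After op 11 (rotate(-3)): offset=4, physical=[B,F,i,D,E,A], logical=[E,A,B,F,i,D]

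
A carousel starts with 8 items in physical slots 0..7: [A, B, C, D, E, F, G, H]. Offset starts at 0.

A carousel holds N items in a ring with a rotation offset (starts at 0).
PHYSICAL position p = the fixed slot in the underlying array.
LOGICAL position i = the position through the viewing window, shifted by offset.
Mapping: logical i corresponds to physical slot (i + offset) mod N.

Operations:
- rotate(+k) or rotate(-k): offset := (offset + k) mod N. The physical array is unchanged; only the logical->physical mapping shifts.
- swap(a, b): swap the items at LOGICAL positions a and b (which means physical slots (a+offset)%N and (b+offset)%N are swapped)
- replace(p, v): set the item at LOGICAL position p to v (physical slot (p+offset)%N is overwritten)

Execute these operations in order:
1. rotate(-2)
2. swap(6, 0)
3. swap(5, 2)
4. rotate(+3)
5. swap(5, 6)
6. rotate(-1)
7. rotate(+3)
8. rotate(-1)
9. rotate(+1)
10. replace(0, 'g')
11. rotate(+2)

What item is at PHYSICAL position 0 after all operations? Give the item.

After op 1 (rotate(-2)): offset=6, physical=[A,B,C,D,E,F,G,H], logical=[G,H,A,B,C,D,E,F]
After op 2 (swap(6, 0)): offset=6, physical=[A,B,C,D,G,F,E,H], logical=[E,H,A,B,C,D,G,F]
After op 3 (swap(5, 2)): offset=6, physical=[D,B,C,A,G,F,E,H], logical=[E,H,D,B,C,A,G,F]
After op 4 (rotate(+3)): offset=1, physical=[D,B,C,A,G,F,E,H], logical=[B,C,A,G,F,E,H,D]
After op 5 (swap(5, 6)): offset=1, physical=[D,B,C,A,G,F,H,E], logical=[B,C,A,G,F,H,E,D]
After op 6 (rotate(-1)): offset=0, physical=[D,B,C,A,G,F,H,E], logical=[D,B,C,A,G,F,H,E]
After op 7 (rotate(+3)): offset=3, physical=[D,B,C,A,G,F,H,E], logical=[A,G,F,H,E,D,B,C]
After op 8 (rotate(-1)): offset=2, physical=[D,B,C,A,G,F,H,E], logical=[C,A,G,F,H,E,D,B]
After op 9 (rotate(+1)): offset=3, physical=[D,B,C,A,G,F,H,E], logical=[A,G,F,H,E,D,B,C]
After op 10 (replace(0, 'g')): offset=3, physical=[D,B,C,g,G,F,H,E], logical=[g,G,F,H,E,D,B,C]
After op 11 (rotate(+2)): offset=5, physical=[D,B,C,g,G,F,H,E], logical=[F,H,E,D,B,C,g,G]

Answer: D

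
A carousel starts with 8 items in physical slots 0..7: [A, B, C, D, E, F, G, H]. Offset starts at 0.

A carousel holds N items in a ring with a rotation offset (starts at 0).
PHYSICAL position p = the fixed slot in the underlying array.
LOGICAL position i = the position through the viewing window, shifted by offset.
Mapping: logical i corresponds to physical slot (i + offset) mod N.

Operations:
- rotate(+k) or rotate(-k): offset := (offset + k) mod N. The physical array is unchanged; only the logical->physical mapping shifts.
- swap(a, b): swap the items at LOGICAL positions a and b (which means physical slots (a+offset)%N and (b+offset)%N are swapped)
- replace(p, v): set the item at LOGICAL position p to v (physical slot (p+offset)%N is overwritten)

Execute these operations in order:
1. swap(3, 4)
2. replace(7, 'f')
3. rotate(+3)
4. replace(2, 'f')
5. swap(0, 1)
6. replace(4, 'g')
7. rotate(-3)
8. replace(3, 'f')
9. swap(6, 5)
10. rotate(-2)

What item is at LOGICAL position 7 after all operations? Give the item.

After op 1 (swap(3, 4)): offset=0, physical=[A,B,C,E,D,F,G,H], logical=[A,B,C,E,D,F,G,H]
After op 2 (replace(7, 'f')): offset=0, physical=[A,B,C,E,D,F,G,f], logical=[A,B,C,E,D,F,G,f]
After op 3 (rotate(+3)): offset=3, physical=[A,B,C,E,D,F,G,f], logical=[E,D,F,G,f,A,B,C]
After op 4 (replace(2, 'f')): offset=3, physical=[A,B,C,E,D,f,G,f], logical=[E,D,f,G,f,A,B,C]
After op 5 (swap(0, 1)): offset=3, physical=[A,B,C,D,E,f,G,f], logical=[D,E,f,G,f,A,B,C]
After op 6 (replace(4, 'g')): offset=3, physical=[A,B,C,D,E,f,G,g], logical=[D,E,f,G,g,A,B,C]
After op 7 (rotate(-3)): offset=0, physical=[A,B,C,D,E,f,G,g], logical=[A,B,C,D,E,f,G,g]
After op 8 (replace(3, 'f')): offset=0, physical=[A,B,C,f,E,f,G,g], logical=[A,B,C,f,E,f,G,g]
After op 9 (swap(6, 5)): offset=0, physical=[A,B,C,f,E,G,f,g], logical=[A,B,C,f,E,G,f,g]
After op 10 (rotate(-2)): offset=6, physical=[A,B,C,f,E,G,f,g], logical=[f,g,A,B,C,f,E,G]

Answer: G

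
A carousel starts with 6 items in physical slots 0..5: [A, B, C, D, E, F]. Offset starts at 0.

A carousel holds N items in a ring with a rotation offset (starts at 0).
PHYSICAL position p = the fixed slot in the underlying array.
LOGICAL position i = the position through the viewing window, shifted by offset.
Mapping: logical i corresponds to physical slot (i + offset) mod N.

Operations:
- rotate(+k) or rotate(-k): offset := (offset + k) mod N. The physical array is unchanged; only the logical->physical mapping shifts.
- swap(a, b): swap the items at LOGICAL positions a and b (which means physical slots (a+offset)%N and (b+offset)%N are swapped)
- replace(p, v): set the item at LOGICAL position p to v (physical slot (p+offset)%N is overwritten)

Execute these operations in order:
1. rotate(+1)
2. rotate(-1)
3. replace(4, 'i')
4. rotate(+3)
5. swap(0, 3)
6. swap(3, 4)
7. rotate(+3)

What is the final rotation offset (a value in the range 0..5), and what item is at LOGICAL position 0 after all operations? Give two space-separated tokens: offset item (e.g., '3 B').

After op 1 (rotate(+1)): offset=1, physical=[A,B,C,D,E,F], logical=[B,C,D,E,F,A]
After op 2 (rotate(-1)): offset=0, physical=[A,B,C,D,E,F], logical=[A,B,C,D,E,F]
After op 3 (replace(4, 'i')): offset=0, physical=[A,B,C,D,i,F], logical=[A,B,C,D,i,F]
After op 4 (rotate(+3)): offset=3, physical=[A,B,C,D,i,F], logical=[D,i,F,A,B,C]
After op 5 (swap(0, 3)): offset=3, physical=[D,B,C,A,i,F], logical=[A,i,F,D,B,C]
After op 6 (swap(3, 4)): offset=3, physical=[B,D,C,A,i,F], logical=[A,i,F,B,D,C]
After op 7 (rotate(+3)): offset=0, physical=[B,D,C,A,i,F], logical=[B,D,C,A,i,F]

Answer: 0 B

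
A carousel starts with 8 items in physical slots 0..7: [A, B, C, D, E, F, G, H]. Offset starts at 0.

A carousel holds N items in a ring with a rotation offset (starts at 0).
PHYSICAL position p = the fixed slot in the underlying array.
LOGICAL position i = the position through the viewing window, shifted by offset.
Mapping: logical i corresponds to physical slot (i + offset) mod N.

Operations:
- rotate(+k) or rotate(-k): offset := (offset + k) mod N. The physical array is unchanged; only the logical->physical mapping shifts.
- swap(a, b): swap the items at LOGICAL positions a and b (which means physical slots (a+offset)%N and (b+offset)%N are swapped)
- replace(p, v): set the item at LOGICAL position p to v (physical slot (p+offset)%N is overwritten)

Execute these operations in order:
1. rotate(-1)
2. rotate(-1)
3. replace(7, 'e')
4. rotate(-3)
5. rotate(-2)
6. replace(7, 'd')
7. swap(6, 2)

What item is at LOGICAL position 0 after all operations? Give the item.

After op 1 (rotate(-1)): offset=7, physical=[A,B,C,D,E,F,G,H], logical=[H,A,B,C,D,E,F,G]
After op 2 (rotate(-1)): offset=6, physical=[A,B,C,D,E,F,G,H], logical=[G,H,A,B,C,D,E,F]
After op 3 (replace(7, 'e')): offset=6, physical=[A,B,C,D,E,e,G,H], logical=[G,H,A,B,C,D,E,e]
After op 4 (rotate(-3)): offset=3, physical=[A,B,C,D,E,e,G,H], logical=[D,E,e,G,H,A,B,C]
After op 5 (rotate(-2)): offset=1, physical=[A,B,C,D,E,e,G,H], logical=[B,C,D,E,e,G,H,A]
After op 6 (replace(7, 'd')): offset=1, physical=[d,B,C,D,E,e,G,H], logical=[B,C,D,E,e,G,H,d]
After op 7 (swap(6, 2)): offset=1, physical=[d,B,C,H,E,e,G,D], logical=[B,C,H,E,e,G,D,d]

Answer: B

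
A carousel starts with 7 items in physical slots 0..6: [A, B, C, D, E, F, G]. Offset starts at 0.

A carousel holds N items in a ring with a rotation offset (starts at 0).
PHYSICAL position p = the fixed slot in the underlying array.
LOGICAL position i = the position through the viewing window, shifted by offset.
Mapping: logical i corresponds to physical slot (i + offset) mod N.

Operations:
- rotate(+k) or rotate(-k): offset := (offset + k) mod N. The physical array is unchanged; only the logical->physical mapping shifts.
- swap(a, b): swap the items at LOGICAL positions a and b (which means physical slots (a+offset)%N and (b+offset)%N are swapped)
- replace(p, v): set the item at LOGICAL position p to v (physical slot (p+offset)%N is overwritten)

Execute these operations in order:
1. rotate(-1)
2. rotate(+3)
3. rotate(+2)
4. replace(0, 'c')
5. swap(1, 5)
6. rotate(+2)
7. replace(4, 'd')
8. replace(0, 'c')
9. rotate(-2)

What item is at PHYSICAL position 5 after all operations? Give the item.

After op 1 (rotate(-1)): offset=6, physical=[A,B,C,D,E,F,G], logical=[G,A,B,C,D,E,F]
After op 2 (rotate(+3)): offset=2, physical=[A,B,C,D,E,F,G], logical=[C,D,E,F,G,A,B]
After op 3 (rotate(+2)): offset=4, physical=[A,B,C,D,E,F,G], logical=[E,F,G,A,B,C,D]
After op 4 (replace(0, 'c')): offset=4, physical=[A,B,C,D,c,F,G], logical=[c,F,G,A,B,C,D]
After op 5 (swap(1, 5)): offset=4, physical=[A,B,F,D,c,C,G], logical=[c,C,G,A,B,F,D]
After op 6 (rotate(+2)): offset=6, physical=[A,B,F,D,c,C,G], logical=[G,A,B,F,D,c,C]
After op 7 (replace(4, 'd')): offset=6, physical=[A,B,F,d,c,C,G], logical=[G,A,B,F,d,c,C]
After op 8 (replace(0, 'c')): offset=6, physical=[A,B,F,d,c,C,c], logical=[c,A,B,F,d,c,C]
After op 9 (rotate(-2)): offset=4, physical=[A,B,F,d,c,C,c], logical=[c,C,c,A,B,F,d]

Answer: C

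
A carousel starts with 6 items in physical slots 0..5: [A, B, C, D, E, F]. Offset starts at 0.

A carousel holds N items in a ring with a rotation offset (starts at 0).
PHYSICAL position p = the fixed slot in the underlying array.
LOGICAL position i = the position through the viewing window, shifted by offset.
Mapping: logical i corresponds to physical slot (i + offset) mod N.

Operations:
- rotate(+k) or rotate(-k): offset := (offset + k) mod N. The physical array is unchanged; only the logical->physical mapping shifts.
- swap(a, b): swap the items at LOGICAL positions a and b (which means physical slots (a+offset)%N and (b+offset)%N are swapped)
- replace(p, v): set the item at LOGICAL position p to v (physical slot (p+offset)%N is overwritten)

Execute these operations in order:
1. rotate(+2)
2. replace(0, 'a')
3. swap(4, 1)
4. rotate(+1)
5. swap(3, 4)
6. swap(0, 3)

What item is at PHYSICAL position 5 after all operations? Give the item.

After op 1 (rotate(+2)): offset=2, physical=[A,B,C,D,E,F], logical=[C,D,E,F,A,B]
After op 2 (replace(0, 'a')): offset=2, physical=[A,B,a,D,E,F], logical=[a,D,E,F,A,B]
After op 3 (swap(4, 1)): offset=2, physical=[D,B,a,A,E,F], logical=[a,A,E,F,D,B]
After op 4 (rotate(+1)): offset=3, physical=[D,B,a,A,E,F], logical=[A,E,F,D,B,a]
After op 5 (swap(3, 4)): offset=3, physical=[B,D,a,A,E,F], logical=[A,E,F,B,D,a]
After op 6 (swap(0, 3)): offset=3, physical=[A,D,a,B,E,F], logical=[B,E,F,A,D,a]

Answer: F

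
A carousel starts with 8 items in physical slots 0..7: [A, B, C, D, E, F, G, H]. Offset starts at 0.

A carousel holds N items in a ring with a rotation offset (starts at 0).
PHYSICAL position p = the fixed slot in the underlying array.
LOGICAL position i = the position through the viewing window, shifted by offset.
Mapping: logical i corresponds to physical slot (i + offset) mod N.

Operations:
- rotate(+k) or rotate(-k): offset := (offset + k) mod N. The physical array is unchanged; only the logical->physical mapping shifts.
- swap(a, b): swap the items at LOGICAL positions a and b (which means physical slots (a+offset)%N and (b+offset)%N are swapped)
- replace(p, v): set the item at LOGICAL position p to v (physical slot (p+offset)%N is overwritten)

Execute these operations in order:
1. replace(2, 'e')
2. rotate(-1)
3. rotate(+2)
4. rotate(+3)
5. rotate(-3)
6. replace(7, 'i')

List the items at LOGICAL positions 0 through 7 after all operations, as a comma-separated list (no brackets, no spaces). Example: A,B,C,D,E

Answer: B,e,D,E,F,G,H,i

Derivation:
After op 1 (replace(2, 'e')): offset=0, physical=[A,B,e,D,E,F,G,H], logical=[A,B,e,D,E,F,G,H]
After op 2 (rotate(-1)): offset=7, physical=[A,B,e,D,E,F,G,H], logical=[H,A,B,e,D,E,F,G]
After op 3 (rotate(+2)): offset=1, physical=[A,B,e,D,E,F,G,H], logical=[B,e,D,E,F,G,H,A]
After op 4 (rotate(+3)): offset=4, physical=[A,B,e,D,E,F,G,H], logical=[E,F,G,H,A,B,e,D]
After op 5 (rotate(-3)): offset=1, physical=[A,B,e,D,E,F,G,H], logical=[B,e,D,E,F,G,H,A]
After op 6 (replace(7, 'i')): offset=1, physical=[i,B,e,D,E,F,G,H], logical=[B,e,D,E,F,G,H,i]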